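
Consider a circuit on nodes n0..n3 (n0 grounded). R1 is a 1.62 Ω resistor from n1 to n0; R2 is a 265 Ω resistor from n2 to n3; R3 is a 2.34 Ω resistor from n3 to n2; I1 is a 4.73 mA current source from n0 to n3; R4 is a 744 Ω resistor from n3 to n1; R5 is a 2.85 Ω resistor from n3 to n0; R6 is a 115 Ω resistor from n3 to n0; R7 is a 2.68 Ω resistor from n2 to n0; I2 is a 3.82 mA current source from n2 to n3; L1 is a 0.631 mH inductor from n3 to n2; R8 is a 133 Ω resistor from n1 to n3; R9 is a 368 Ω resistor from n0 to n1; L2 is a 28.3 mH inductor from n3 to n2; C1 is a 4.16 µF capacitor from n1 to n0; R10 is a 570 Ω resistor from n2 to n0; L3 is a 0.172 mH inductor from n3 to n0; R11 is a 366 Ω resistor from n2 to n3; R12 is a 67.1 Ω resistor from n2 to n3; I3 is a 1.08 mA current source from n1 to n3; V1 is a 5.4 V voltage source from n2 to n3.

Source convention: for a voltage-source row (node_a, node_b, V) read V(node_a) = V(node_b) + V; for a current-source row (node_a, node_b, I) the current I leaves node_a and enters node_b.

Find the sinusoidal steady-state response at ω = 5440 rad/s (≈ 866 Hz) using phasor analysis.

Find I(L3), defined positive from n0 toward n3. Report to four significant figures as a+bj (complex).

Apply KCL at each of the 3 non-ground nodes and solve the resulting linear system.
Node n1: branches {R1, R4, R8, R9, C1, I3} → V_1 = -0.01482-0.01741j
Node n2: branches {R2, R3, R7, I2, L1, L2, R10, R11, R12, V1} → V_2 = 4.515-1.273j
Node n3: branches {R2, R3, I1, R4, R5, R6, I2, L1, R8, L2, L3, R11, R12, I3, V1} → V_3 = -0.8853-1.273j
Source currents: i(V1)=-4.120+2.085j

1.361-0.9462j A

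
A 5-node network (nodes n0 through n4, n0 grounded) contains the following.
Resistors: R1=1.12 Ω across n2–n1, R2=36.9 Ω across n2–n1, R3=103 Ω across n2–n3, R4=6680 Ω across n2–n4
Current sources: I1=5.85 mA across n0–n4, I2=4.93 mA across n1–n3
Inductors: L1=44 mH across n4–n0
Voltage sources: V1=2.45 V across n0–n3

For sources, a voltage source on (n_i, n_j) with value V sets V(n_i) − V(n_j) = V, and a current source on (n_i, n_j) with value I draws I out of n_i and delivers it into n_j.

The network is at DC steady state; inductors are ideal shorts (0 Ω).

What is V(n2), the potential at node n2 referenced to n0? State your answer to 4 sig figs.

Element admittances at DC:
  Y(R1) = 0.8929 S between n2,n1
  Y(R2) = 0.02710 S between n2,n1
  Y(R3) = 0.009709 S between n2,n3
  Y(R4) = 0.0001497 S between n2,n4
  I1: injects 0.00585 A into n4 (from n0)
  I2: injects 0.00493 A into n3 (from n1)
  L1: short n4↔n0 (DC inductor)
  V1: constraint V(n0)−V(n3) = 2.45
Assemble and solve the 6×6 MNA system:
  V(n1)=-2.918  V(n2)=-2.913  V(n3)=-2.450  V(n4)=0.000
  i(L1)=0.005414  i(V1)=-0.0004361

-2.913 V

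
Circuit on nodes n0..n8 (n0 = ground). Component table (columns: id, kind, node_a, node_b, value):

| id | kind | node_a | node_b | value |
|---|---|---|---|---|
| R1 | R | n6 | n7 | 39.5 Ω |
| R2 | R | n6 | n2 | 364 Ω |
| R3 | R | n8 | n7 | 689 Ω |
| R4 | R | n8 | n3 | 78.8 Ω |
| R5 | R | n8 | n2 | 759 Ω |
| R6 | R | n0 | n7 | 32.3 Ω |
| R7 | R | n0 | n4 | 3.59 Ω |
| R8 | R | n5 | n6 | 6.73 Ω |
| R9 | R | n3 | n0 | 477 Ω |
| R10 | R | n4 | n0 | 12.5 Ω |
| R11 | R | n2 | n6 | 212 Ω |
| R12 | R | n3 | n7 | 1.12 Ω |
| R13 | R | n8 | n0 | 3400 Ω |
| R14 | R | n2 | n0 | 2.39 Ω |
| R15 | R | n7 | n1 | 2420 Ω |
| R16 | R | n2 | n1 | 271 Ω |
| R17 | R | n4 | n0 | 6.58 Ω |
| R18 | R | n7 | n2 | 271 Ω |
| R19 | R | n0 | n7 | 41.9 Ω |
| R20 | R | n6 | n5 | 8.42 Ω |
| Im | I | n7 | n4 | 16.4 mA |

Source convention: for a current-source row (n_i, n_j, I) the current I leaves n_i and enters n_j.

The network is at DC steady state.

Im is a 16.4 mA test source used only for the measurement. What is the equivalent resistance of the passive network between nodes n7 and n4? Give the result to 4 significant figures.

R_eq = 16.69 Ω

Element admittances at DC:
  Y(R1) = 0.02532 S between n6,n7
  Y(R2) = 0.002747 S between n6,n2
  Y(R3) = 0.001451 S between n8,n7
  Y(R4) = 0.01269 S between n8,n3
  Y(R5) = 0.001318 S between n8,n2
  Y(R6) = 0.03096 S between n0,n7
  Y(R7) = 0.2786 S between n0,n4
  Y(R8) = 0.1486 S between n5,n6
  Y(R9) = 0.002096 S between n3,n0
  Y(R10) = 0.08000 S between n4,n0
  Y(R11) = 0.004717 S between n2,n6
  Y(R12) = 0.8929 S between n3,n7
  Y(R13) = 0.0002941 S between n8,n0
  Y(R14) = 0.4184 S between n2,n0
  Y(R15) = 0.0004132 S between n7,n1
  Y(R16) = 0.003690 S between n2,n1
  Y(R17) = 0.1520 S between n4,n0
  Y(R18) = 0.003690 S between n7,n2
  Y(R19) = 0.02387 S between n0,n7
  Y(R20) = 0.1188 S between n6,n5
  Im: injects 0.0164 A into n4 (from n7)
Assemble and solve the 8×8 MNA system:
  V(n1)=-0.02989  V(n2)=-0.006189  V(n3)=-0.2406  V(n4)=0.03212  V(n5)=-0.1879  V(n6)=-0.1879  V(n7)=-0.2415  V(n8)=-0.2166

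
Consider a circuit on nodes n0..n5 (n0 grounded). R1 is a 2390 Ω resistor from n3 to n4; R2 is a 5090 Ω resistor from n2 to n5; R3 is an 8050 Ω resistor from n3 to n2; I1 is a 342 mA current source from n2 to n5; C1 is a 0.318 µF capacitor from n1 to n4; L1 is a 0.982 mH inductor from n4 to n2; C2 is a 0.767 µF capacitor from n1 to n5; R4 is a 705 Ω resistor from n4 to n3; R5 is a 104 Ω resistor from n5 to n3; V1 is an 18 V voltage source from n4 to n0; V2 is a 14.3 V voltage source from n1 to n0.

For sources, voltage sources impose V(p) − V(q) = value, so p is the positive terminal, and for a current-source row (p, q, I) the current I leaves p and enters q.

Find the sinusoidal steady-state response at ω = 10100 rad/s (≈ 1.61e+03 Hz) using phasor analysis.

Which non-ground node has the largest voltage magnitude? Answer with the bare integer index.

5

Apply KCL at each of the 5 non-ground nodes and solve the resulting linear system.
Node n1: branches {C1, C2, V2} → V_1 = 14.30+0.000j
Node n2: branches {R2, R3, I1, L1} → V_2 = 18.12-3.374j
Node n3: branches {R1, R3, R4, R5} → V_3 = 23.17-35.49j
Node n4: branches {R1, C1, L1, R4, V1} → V_4 = 18.00+0.000j
Node n5: branches {R2, I1, C2, R5} → V_5 = 24.23-42.69j
Source currents: i(V1)=-0.3307-0.08879j, i(V2)=0.3307+0.08879j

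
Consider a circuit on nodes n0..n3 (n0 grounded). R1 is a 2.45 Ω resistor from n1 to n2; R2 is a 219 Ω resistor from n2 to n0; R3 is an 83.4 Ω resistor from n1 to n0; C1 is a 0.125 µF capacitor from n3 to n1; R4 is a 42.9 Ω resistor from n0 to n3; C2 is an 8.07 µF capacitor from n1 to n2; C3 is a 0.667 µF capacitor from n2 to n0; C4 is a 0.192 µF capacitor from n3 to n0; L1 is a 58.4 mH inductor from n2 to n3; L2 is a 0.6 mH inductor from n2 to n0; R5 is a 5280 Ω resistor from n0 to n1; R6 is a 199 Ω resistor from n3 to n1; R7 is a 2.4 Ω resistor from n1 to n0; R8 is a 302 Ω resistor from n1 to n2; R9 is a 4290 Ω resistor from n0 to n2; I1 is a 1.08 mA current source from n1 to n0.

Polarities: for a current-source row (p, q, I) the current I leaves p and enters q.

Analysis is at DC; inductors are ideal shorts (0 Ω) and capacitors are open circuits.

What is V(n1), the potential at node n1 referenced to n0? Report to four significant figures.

Apply KCL at each of the 3 non-ground nodes and solve the resulting linear system.
Node n1: branches {R1, R3, C1, C2, R5, R6, R7, R8, I1} → V_1 = -0.001278
Node n2: branches {R1, R2, C2, C3, L1, L2, R8, R9} → V_2 = 0.000
Node n3: branches {C1, R4, C4, L1, R6} → V_3 = 0.000
Source currents: i(L1)=6.420e-06, i(L2)=-0.0005321

-0.001278 V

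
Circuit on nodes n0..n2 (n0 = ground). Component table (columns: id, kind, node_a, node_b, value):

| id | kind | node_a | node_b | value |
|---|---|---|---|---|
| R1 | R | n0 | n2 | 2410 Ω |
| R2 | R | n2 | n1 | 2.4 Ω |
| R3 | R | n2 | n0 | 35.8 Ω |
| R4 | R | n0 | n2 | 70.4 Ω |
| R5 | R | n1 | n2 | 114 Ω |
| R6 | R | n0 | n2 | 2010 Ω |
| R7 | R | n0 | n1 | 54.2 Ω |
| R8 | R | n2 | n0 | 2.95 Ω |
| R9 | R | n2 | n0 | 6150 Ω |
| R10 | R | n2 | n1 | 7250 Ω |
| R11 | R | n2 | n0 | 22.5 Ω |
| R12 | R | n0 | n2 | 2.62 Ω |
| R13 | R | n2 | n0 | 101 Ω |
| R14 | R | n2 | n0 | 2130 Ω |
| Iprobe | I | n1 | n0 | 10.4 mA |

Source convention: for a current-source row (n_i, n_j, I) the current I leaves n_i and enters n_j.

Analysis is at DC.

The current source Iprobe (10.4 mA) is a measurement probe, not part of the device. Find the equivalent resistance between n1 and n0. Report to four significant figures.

Element admittances at DC:
  Y(R1) = 0.0004149 S between n0,n2
  Y(R2) = 0.4167 S between n2,n1
  Y(R3) = 0.02793 S between n2,n0
  Y(R4) = 0.01420 S between n0,n2
  Y(R5) = 0.008772 S between n1,n2
  Y(R6) = 0.0004975 S between n0,n2
  Y(R7) = 0.01845 S between n0,n1
  Y(R8) = 0.3390 S between n2,n0
  Y(R9) = 0.0001626 S between n2,n0
  Y(R10) = 0.0001379 S between n2,n1
  Y(R11) = 0.04444 S between n2,n0
  Y(R12) = 0.3817 S between n0,n2
  Y(R13) = 0.009901 S between n2,n0
  Y(R14) = 0.0004695 S between n2,n0
  Iprobe: injects 0.0104 A into n0 (from n1)
Assemble and solve the 2×2 MNA system:
  V(n1)=-0.03484  V(n2)=-0.01192

R_eq = 3.350 Ω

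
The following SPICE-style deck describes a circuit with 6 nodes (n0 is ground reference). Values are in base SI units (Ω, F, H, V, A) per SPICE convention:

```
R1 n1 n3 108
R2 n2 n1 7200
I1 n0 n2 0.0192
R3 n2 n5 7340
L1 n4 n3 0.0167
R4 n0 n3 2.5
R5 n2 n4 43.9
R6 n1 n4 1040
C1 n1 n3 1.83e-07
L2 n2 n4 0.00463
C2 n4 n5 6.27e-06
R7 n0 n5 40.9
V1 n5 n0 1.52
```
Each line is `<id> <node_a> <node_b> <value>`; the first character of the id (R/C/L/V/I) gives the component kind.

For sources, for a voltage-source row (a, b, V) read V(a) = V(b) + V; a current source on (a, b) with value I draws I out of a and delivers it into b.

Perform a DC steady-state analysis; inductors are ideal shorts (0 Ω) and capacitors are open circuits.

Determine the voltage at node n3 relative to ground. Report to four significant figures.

Element admittances at DC:
  Y(R1) = 0.009259 S between n1,n3
  Y(R2) = 0.0001389 S between n2,n1
  I1: injects 0.0192 A into n2 (from n0)
  Y(R3) = 0.0001362 S between n2,n5
  L1: short n4↔n3 (DC inductor)
  Y(R4) = 0.4000 S between n0,n3
  Y(R5) = 0.02278 S between n2,n4
  Y(R6) = 0.0009615 S between n1,n4
  Y(C1) = 0.000 S between n1,n3
  L2: short n2↔n4 (DC inductor)
  Y(C2) = 0.000 S between n4,n5
  Y(R7) = 0.02445 S between n0,n5
  V1: constraint V(n5)−V(n0) = 1.52
Assemble and solve the 8×8 MNA system:
  V(n1)=0.04850  V(n2)=0.04850  V(n3)=0.04850  V(n4)=0.04850  V(n5)=1.520
  i(L1)=0.01940  i(L2)=0.01940  i(V1)=-0.03736

0.04850 V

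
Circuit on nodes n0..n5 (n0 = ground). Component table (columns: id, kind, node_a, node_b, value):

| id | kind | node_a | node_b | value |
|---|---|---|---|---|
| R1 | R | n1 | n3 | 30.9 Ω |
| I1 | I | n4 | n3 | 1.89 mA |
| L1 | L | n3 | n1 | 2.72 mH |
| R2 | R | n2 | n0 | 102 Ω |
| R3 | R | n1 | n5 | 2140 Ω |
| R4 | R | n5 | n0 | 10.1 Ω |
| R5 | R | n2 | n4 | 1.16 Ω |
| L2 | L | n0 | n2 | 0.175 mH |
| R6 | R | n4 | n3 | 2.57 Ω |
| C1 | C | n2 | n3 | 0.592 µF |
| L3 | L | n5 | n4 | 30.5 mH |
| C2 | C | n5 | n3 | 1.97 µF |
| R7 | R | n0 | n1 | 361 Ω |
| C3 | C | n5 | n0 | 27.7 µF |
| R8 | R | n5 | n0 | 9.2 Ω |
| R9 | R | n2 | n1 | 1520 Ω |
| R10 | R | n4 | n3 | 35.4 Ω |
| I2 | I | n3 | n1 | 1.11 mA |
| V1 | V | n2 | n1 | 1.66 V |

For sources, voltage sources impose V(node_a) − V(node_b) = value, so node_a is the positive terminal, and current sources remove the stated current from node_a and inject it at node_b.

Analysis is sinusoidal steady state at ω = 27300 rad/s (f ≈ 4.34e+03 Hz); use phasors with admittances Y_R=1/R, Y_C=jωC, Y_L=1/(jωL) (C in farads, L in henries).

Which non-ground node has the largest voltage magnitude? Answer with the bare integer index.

Element admittances at ω=27300 rad/s:
  Y(R1) = 0.03236+0.000j S between n1,n3
  I1: injects 0.00189 A into n3 (from n4)
  Y(L1) = 0.000-0.01347j S between n3,n1
  Y(R2) = 0.009804+0.000j S between n2,n0
  Y(R3) = 0.0004673+0.000j S between n1,n5
  Y(R4) = 0.09901+0.000j S between n5,n0
  Y(R5) = 0.8621+0.000j S between n2,n4
  Y(L2) = 0.000-0.2093j S between n0,n2
  Y(R6) = 0.3891+0.000j S between n4,n3
  Y(C1) = 0.000+0.01616j S between n2,n3
  Y(L3) = 0.000-0.001201j S between n5,n4
  Y(C2) = 0.000+0.05378j S between n5,n3
  Y(R7) = 0.002770+0.000j S between n0,n1
  Y(C3) = 0.000+0.7562j S between n5,n0
  Y(R8) = 0.1087+0.000j S between n5,n0
  Y(R9) = 0.0006579+0.000j S between n2,n1
  Y(R10) = 0.02825+0.000j S between n4,n3
  I2: injects 0.00111 A into n1 (from n3)
  V1: constraint V(n2)−V(n1) = 1.66
Assemble and solve the 6×6 MNA system:
  V(n1)=-1.698+0.06895j  V(n2)=-0.03807+0.06895j  V(n3)=-0.1804+0.1699j  V(n4)=-0.08607+0.1018j  V(n5)=-0.01402+0.008519j
  i(V1)=-0.05817+0.01739j

1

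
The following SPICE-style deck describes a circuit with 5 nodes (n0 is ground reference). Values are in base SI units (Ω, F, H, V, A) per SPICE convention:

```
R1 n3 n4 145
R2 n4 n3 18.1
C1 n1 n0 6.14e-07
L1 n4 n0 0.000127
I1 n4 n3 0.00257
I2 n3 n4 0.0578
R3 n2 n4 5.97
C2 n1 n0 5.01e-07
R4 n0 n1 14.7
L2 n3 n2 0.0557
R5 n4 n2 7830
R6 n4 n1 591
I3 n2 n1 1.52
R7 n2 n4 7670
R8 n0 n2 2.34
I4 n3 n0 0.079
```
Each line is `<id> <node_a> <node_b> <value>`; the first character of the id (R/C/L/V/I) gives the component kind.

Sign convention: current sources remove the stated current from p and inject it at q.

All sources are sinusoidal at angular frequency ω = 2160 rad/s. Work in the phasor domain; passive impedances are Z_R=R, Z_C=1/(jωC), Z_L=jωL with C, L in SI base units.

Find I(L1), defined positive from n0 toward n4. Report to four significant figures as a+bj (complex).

Apply KCL at each of the 4 non-ground nodes and solve the resulting linear system.
Node n1: branches {C1, C2, R4, R6, I3} → V_1 = 21.78-0.7553j
Node n2: branches {R3, L2, R5, I3, R7, R8} → V_2 = -2.556-0.04187j
Node n3: branches {R1, R2, I1, I2, L2, I4} → V_3 = -2.160-0.07594j
Node n4: branches {R1, R2, L1, I1, I2, R3, R5, R6, R7} → V_4 = -0.004617-0.1289j

0.4699-0.01683j A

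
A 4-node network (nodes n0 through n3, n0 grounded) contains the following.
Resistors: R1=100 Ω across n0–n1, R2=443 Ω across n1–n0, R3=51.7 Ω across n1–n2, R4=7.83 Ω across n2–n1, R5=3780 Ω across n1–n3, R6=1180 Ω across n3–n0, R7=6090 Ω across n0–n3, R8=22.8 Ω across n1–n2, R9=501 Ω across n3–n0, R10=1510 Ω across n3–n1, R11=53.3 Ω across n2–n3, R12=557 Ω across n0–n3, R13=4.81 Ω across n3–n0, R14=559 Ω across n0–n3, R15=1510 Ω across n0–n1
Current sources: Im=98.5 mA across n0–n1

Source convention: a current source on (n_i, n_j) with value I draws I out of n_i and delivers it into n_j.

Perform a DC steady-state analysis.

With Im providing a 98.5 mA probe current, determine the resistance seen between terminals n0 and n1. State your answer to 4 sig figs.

R_eq = 33.86 Ω

Element admittances at DC:
  Y(R1) = 0.01000 S between n0,n1
  Y(R2) = 0.002257 S between n1,n0
  Y(R3) = 0.01934 S between n1,n2
  Y(R4) = 0.1277 S between n2,n1
  Y(R5) = 0.0002646 S between n1,n3
  Y(R6) = 0.0008475 S between n3,n0
  Y(R7) = 0.0001642 S between n0,n3
  Y(R8) = 0.04386 S between n1,n2
  Y(R9) = 0.001996 S between n3,n0
  Y(R10) = 0.0006623 S between n3,n1
  Y(R11) = 0.01876 S between n2,n3
  Y(R12) = 0.001795 S between n0,n3
  Y(R13) = 0.2079 S between n3,n0
  Y(R14) = 0.001789 S between n0,n3
  Y(R15) = 0.0006623 S between n0,n1
  Im: injects 0.0985 A into n1 (from n0)
Assemble and solve the 3×3 MNA system:
  V(n1)=3.335  V(n2)=3.060  V(n3)=0.2583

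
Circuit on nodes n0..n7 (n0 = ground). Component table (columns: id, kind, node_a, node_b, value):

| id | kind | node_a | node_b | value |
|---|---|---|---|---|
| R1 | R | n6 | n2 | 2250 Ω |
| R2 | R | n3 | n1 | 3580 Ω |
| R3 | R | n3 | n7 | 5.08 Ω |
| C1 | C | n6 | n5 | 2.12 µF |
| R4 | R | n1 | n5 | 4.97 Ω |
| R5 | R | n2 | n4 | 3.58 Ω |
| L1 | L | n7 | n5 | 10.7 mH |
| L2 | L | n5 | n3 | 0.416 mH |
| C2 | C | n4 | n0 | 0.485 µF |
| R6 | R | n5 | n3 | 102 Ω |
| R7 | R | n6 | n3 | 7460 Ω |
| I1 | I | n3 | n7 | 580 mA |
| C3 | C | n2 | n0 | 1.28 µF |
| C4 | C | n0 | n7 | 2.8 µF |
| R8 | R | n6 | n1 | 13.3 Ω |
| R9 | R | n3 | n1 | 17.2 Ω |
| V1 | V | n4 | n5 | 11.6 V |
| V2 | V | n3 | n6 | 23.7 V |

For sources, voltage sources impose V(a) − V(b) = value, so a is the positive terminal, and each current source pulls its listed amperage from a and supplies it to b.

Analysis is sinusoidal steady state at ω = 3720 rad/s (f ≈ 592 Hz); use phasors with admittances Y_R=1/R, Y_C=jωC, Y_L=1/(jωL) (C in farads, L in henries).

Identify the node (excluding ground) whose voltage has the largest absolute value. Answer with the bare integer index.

6

Apply KCL at each of the 7 non-ground nodes and solve the resulting linear system.
Node n1: branches {R2, R4, R8, R9} → V_1 = -11.40-0.6398j
Node n2: branches {R1, R5, C3} → V_2 = 5.522-1.394j
Node n3: branches {R2, R3, L2, R6, R7, I1, R9, V2} → V_3 = -6.210+0.3585j
Node n4: branches {R5, C2, V1} → V_4 = 5.602-1.303j
Node n5: branches {C1, R4, L1, L2, R6, V1} → V_5 = -5.998-1.303j
Node n6: branches {R1, C1, R7, R8, V2} → V_6 = -29.91+0.3585j
Node n7: branches {R3, L1, I1, C4} → V_7 = -3.495+0.8629j
Source currents: i(V1)=-0.02474-0.03562j, i(V2)=-1.423-0.1127j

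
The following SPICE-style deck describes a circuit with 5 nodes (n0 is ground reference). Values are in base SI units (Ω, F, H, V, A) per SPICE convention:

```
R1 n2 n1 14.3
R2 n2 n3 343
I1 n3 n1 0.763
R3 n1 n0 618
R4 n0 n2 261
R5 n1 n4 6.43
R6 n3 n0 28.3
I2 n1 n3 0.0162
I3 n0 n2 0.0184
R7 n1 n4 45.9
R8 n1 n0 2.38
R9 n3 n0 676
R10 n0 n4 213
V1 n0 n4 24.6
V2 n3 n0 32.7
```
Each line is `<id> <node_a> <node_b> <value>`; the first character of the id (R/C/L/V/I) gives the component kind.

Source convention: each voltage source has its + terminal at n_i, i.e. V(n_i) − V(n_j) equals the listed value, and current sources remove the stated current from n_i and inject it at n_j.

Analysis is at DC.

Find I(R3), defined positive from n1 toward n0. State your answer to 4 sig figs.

Apply KCL at each of the 4 non-ground nodes and solve the resulting linear system.
Node n1: branches {R1, I1, R3, R5, I2, R7, R8} → V_1 = -5.801
Node n2: branches {R1, R2, R4, I3} → V_2 = -3.808
Node n3: branches {R2, I1, R6, I2, R9, V2} → V_3 = 32.70
Node n4: branches {R5, R7, R10, V1} → V_4 = -24.60
Source currents: i(V1)=-3.449, i(V2)=-2.057

-0.009387 A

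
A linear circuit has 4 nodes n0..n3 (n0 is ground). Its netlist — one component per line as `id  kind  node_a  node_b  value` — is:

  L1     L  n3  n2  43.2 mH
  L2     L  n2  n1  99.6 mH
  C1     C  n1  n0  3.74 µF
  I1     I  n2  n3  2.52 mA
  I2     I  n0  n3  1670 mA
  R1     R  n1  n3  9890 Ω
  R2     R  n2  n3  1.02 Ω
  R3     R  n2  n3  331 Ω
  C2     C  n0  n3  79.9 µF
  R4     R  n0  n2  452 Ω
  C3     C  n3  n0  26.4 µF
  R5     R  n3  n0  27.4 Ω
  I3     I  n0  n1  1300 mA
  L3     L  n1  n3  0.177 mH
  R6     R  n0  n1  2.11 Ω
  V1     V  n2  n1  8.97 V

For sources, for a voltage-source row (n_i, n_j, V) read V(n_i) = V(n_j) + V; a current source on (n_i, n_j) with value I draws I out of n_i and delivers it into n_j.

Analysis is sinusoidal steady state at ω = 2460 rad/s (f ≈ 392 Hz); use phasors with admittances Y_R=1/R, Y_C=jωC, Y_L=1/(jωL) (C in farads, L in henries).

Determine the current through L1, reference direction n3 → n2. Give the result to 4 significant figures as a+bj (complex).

0.03166+0.06274j A

Apply KCL at each of the 3 non-ground nodes and solve the resulting linear system.
Node n1: branches {L2, C1, R1, I3, L3, R6, V1} → V_1 = 5.130-4.123j
Node n2: branches {L1, L2, I1, R2, R3, R4, V1} → V_2 = 14.10-4.123j
Node n3: branches {L1, I1, I2, R1, R2, R3, C2, C3, R5, L3} → V_3 = 7.433-0.7581j
Source currents: i(V1)=-6.559+3.418j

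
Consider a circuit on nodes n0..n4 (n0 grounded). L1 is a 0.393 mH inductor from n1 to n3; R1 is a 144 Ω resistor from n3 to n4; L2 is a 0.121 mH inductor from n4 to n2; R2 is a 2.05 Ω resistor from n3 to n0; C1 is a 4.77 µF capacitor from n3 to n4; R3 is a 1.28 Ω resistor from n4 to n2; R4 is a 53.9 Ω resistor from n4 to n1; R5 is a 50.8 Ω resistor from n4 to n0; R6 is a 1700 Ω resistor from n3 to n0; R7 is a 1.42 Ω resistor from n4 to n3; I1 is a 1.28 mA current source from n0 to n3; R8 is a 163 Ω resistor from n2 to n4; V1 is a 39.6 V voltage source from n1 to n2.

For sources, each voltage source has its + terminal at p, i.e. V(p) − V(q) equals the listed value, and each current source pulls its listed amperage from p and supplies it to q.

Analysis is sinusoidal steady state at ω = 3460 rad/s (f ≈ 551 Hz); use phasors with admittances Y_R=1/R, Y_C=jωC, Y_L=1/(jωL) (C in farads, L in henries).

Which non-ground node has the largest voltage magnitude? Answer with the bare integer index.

2

MNA unknowns: 4 node voltages V₁..V_4 plus 1 source current (V1)
L1: Y=0.000-0.7354j on G[1,3]
R1: Y=0.006944+0.000j on G[3,4]
L2: Y=0.000-2.389j on G[4,2]
R2: Y=0.4878+0.000j on G[3,0]
C1: Y=0.000+0.01650j on G[3,4]
R3: Y=0.7812+0.000j on G[4,2]
R4: Y=0.01855+0.000j on G[4,1]
R5: Y=0.01969+0.000j on G[4,0]
R6: Y=0.0005882+0.000j on G[3,0]
R7: Y=0.7042+0.000j on G[4,3]
I1: z[0]−=0.00128, z[3]+=0.00128
R8: Y=0.006135+0.000j on G[2,4]
V1: row V1−V2=39.6, i_V1 at 1,2
solve → V1=18.51+14.79j, V2=-21.09+14.79j, V3=0.5913-0.7124j, V4=-14.60+17.68j
aux → i_V1=-12.01+13.23j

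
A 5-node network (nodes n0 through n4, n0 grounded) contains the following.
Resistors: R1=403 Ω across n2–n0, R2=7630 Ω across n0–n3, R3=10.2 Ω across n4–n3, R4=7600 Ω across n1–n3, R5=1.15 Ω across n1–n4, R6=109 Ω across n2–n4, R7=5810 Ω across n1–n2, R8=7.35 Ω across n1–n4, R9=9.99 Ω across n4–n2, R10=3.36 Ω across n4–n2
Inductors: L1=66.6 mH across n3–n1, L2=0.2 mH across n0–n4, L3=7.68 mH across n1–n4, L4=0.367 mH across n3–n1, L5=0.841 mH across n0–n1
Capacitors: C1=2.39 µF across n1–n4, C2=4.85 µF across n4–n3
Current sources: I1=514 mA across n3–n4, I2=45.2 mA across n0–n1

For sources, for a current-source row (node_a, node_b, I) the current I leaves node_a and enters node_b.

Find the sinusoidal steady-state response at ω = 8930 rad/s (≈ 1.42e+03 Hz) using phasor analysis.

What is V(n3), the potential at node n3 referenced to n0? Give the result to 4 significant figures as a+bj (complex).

Apply KCL at each of the 4 non-ground nodes and solve the resulting linear system.
Node n1: branches {L1, R4, R5, L3, L4, R7, R8, C1, L5, I2} → V_1 = -0.3612+0.1758j
Node n2: branches {R1, R6, R7, R9, R10} → V_2 = 0.08505+0.03860j
Node n3: branches {R2, L1, R3, R4, L4, I1, C2} → V_3 = -0.9578-1.363j
Node n4: branches {R3, L2, R5, L3, R6, R8, R9, C1, R10, I1, C2} → V_4 = 0.08575+0.03878j

-0.9578-1.363j V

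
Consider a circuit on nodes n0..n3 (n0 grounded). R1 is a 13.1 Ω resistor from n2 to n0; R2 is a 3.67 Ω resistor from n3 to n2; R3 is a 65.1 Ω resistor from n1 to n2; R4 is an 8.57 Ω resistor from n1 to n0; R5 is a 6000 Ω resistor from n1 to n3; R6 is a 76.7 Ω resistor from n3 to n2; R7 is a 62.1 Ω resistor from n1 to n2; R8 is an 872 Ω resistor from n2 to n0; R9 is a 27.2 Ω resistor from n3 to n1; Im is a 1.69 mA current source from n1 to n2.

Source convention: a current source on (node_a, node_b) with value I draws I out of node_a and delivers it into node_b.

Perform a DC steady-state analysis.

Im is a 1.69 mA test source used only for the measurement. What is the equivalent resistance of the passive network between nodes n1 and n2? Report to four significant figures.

R_eq = 9.031 Ω

MNA unknowns: 3 node voltages V₁..V_3
R1: Y=0.07634 on G[2,0]
R2: Y=0.2725 on G[3,2]
R3: Y=0.01536 on G[1,2]
R4: Y=0.1167 on G[1,0]
R5: Y=0.0001667 on G[1,3]
R6: Y=0.01304 on G[3,2]
R7: Y=0.01610 on G[1,2]
R8: Y=0.001147 on G[2,0]
R9: Y=0.03676 on G[3,1]
Im: z[1]−=0.00169, z[2]+=0.00169
solve → V1=-0.006090, V2=0.009172, V3=0.007424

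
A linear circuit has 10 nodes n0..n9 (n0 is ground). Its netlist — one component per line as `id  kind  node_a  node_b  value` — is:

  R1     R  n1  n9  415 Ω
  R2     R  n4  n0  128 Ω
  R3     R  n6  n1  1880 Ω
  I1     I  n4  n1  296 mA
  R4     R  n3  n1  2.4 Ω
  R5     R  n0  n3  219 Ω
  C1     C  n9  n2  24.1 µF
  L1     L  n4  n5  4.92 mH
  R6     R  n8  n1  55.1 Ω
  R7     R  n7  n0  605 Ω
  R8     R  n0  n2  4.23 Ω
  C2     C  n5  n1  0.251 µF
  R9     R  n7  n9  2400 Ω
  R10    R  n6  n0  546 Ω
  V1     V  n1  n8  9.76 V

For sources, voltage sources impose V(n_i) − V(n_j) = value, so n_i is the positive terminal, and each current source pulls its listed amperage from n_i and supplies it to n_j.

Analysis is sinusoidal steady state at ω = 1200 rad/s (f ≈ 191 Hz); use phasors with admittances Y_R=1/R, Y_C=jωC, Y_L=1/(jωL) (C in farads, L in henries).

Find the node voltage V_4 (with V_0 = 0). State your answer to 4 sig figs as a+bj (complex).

-37.61+3.003j V

MNA unknowns: 9 node voltages V₁..V_9 plus 1 source current (V1)
R1: Y=0.002410+0.000j on G[1,9]
R2: Y=0.007812+0.000j on G[4,0]
R3: Y=0.0005319+0.000j on G[6,1]
I1: z[4]−=0.296, z[1]+=0.296
R4: Y=0.4167+0.000j on G[3,1]
R5: Y=0.004566+0.000j on G[0,3]
C1: Y=0.000+0.02892j on G[9,2]
L1: Y=0.000-0.1694j on G[4,5]
R6: Y=0.01815+0.000j on G[8,1]
R7: Y=0.001653+0.000j on G[7,0]
R8: Y=0.2364+0.000j on G[0,2]
C2: Y=0.000+0.0003012j on G[5,1]
R9: Y=0.0004167+0.000j on G[7,9]
R10: Y=0.001832+0.000j on G[6,0]
V1: row V1−V8=9.76, i_V1 at 1,8
solve → V1=40.15-4.286j, V2=0.4051-0.005216j, V3=39.72-4.240j, V4=-37.61+3.003j, V5=-37.74+3.016j, V6=9.037-0.9647j, V7=0.07297-0.6677j, V8=30.39-4.286j, V9=0.3624-3.317j
aux → i_V1=-0.1771+0.000j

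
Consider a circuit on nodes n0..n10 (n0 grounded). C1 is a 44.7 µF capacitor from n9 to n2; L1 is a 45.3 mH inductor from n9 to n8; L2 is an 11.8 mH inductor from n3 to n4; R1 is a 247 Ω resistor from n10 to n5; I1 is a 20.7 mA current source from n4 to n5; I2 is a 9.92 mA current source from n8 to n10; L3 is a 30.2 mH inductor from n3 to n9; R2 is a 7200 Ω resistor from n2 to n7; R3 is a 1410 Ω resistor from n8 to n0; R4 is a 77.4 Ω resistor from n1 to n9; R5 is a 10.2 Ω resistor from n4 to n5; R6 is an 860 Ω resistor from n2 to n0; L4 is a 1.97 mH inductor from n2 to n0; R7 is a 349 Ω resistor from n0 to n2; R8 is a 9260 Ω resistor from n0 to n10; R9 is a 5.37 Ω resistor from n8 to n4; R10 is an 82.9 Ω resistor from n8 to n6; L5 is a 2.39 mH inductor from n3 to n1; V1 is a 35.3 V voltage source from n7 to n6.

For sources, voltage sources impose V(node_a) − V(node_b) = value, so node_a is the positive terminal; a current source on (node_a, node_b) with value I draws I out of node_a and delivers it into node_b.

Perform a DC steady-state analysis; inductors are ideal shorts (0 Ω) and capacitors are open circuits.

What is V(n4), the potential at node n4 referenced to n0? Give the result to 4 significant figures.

Element admittances at DC:
  Y(C1) = 0.000 S between n9,n2
  L1: short n9↔n8 (DC inductor)
  L2: short n3↔n4 (DC inductor)
  Y(R1) = 0.004049 S between n10,n5
  I1: injects 0.0207 A into n5 (from n4)
  I2: injects 0.00992 A into n10 (from n8)
  L3: short n3↔n9 (DC inductor)
  Y(R2) = 0.0001389 S between n2,n7
  Y(R3) = 0.0007092 S between n8,n0
  Y(R4) = 0.01292 S between n1,n9
  Y(R5) = 0.09804 S between n4,n5
  Y(R6) = 0.001163 S between n2,n0
  L4: short n2↔n0 (DC inductor)
  Y(R7) = 0.002865 S between n0,n2
  Y(R8) = 0.0001080 S between n0,n10
  Y(R9) = 0.1862 S between n8,n4
  Y(R10) = 0.01206 S between n8,n6
  L5: short n3↔n1 (DC inductor)
  V1: constraint V(n7)−V(n6) = 35.3
Assemble and solve the 16×16 MNA system:
  V(n1)=-5.399  V(n2)=0.000  V(n3)=-5.399  V(n4)=-5.399  V(n5)=-5.083  V(n6)=-5.739  V(n7)=29.56  V(n8)=-5.399  V(n9)=-5.399  V(n10)=-2.565
  i(L1)=0.01020  i(L2)=-0.01020  i(L3)=0.01020  i(L4)=0.004106  i(L5)=0.000  i(V1)=-0.004106

-5.399 V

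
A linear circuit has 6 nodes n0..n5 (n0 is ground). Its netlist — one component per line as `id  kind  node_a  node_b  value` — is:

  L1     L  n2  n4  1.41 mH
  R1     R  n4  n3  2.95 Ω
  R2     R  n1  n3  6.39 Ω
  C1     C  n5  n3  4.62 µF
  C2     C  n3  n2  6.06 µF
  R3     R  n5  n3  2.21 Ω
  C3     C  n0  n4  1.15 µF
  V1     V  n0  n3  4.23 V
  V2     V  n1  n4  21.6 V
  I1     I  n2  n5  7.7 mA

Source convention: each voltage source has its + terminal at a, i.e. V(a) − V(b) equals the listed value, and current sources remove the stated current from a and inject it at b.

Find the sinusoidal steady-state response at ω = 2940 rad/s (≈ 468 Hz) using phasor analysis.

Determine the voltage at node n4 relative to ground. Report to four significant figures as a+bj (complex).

MNA unknowns: 5 node voltages V₁..V_5 plus 2 source currents (V1, V2)
L1: Y=0.000-0.2412j on G[2,4]
R1: Y=0.3390+0.000j on G[4,3]
R2: Y=0.1565+0.000j on G[1,3]
C1: Y=0.000+0.01358j on G[5,3]
C2: Y=0.000+0.01782j on G[3,2]
R3: Y=0.4525+0.000j on G[5,3]
C3: Y=0.000+0.003381j on G[0,4]
V1: row V0−V3=4.23, i_V1 at 0,3
V2: row V1−V4=21.6, i_V2 at 1,4
I1: z[2]−=0.0077, z[5]+=0.0077
solve → V1=10.55+0.3404j, V2=-11.60+0.3330j, V3=-4.230+0.000j, V4=-11.05+0.3404j, V5=-4.213-0.0005104j
aux → i_V1=-0.001151-0.03737j, i_V2=-2.312-0.05326j

-11.05+0.3404j V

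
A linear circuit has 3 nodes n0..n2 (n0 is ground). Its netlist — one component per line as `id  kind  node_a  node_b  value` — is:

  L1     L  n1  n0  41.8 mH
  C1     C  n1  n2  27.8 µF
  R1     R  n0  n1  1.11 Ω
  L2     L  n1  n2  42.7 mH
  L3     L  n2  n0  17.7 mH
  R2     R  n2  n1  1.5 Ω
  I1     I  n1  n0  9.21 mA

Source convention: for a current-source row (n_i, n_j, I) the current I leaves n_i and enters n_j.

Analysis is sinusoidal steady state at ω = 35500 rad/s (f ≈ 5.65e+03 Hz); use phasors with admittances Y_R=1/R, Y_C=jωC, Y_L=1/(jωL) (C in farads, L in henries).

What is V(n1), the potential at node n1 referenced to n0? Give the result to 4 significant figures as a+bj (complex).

MNA unknowns: 2 node voltages V₁..V_2
L1: Y=0.000-0.0006739j on G[1,0]
C1: Y=0.000+0.9869j on G[1,2]
R1: Y=0.9009+0.000j on G[0,1]
L2: Y=0.000-0.0006597j on G[1,2]
L3: Y=0.000-0.001591j on G[2,0]
R2: Y=0.6667+0.000j on G[2,1]
I1: z[1]−=0.00921, z[0]+=0.00921
solve → V1=-0.01022-2.573e-05j, V2=-0.01023-3.343e-05j

-0.01022-2.573e-05j V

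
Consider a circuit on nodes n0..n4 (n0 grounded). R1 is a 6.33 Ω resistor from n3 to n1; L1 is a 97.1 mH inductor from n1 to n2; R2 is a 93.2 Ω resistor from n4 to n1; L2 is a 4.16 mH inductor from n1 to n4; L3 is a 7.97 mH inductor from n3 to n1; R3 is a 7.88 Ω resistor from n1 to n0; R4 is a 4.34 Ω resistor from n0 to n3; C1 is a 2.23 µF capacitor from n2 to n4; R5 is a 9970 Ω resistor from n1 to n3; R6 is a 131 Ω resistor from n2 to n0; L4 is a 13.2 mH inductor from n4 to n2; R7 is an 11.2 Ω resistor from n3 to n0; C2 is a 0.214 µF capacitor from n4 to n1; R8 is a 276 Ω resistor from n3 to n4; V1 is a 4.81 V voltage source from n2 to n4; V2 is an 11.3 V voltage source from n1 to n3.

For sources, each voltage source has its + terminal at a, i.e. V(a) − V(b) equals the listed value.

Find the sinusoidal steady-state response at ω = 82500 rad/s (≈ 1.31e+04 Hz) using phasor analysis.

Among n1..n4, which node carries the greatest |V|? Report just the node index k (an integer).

2

MNA unknowns: 4 node voltages V₁..V_4 plus 2 source currents (V1, V2)
R1: Y=0.1580+0.000j on G[3,1]
L1: Y=0.000-0.0001248j on G[1,2]
R2: Y=0.01073+0.000j on G[4,1]
L2: Y=0.000-0.002914j on G[1,4]
L3: Y=0.000-0.001521j on G[3,1]
R3: Y=0.1269+0.000j on G[1,0]
R4: Y=0.2304+0.000j on G[0,3]
C1: Y=0.000+0.1840j on G[2,4]
R5: Y=0.0001003+0.000j on G[1,3]
R6: Y=0.007634+0.000j on G[2,0]
L4: Y=0.000-0.0009183j on G[4,2]
R7: Y=0.08929+0.000j on G[3,0]
C2: Y=0.000+0.01766j on G[4,1]
R8: Y=0.003623+0.000j on G[3,4]
V1: row V2−V4=4.81, i_V1 at 2,4
V2: row V1−V3=11.3, i_V2 at 1,3
solve → V1=7.945-0.04926j, V2=8.413+2.882j, V3=-3.355-0.04926j, V4=3.603+2.882j
aux → i_V1=-0.06459-0.9024j, i_V2=-2.884-0.009182j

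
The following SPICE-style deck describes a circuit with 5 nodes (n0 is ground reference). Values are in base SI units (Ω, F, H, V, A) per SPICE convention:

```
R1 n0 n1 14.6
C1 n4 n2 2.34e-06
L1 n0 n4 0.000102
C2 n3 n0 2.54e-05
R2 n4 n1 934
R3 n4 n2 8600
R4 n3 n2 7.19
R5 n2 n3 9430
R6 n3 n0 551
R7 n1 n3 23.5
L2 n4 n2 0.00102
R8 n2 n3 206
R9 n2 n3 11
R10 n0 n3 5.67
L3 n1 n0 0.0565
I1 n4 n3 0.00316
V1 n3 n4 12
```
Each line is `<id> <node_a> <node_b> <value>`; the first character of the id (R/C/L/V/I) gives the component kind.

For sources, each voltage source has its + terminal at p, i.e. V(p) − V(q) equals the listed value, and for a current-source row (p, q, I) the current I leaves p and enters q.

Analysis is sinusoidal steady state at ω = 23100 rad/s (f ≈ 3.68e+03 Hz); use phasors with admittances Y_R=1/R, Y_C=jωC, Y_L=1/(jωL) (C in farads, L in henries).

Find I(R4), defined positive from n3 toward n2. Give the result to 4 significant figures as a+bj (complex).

0.004887+0.08221j A

Apply KCL at each of the 4 non-ground nodes and solve the resulting linear system.
Node n1: branches {R1, R2, R7, L3} → V_1 = -4.773-5.986j
Node n2: branches {C1, R3, R4, R5, L2, R8, R9} → V_2 = -12.11-15.89j
Node n3: branches {C2, R4, R5, R6, R7, R8, R9, R10, I1, V1} → V_3 = -12.08-15.30j
Node n4: branches {C1, L1, R2, R3, L2, I1, V1} → V_4 = -24.08-15.30j
Source currents: i(V1)=-6.519+10.07j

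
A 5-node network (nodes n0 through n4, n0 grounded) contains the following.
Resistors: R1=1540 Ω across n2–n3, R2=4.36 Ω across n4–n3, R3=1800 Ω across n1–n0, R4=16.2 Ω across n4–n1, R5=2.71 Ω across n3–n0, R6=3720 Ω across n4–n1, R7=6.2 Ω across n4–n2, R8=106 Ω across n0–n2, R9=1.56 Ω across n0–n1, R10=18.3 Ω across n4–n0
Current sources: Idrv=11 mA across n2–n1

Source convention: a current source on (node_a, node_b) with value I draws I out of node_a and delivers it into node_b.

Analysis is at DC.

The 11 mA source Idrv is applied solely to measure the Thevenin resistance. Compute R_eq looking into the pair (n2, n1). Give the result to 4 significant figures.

Element admittances at DC:
  Y(R1) = 0.0006494 S between n2,n3
  Y(R2) = 0.2294 S between n4,n3
  Y(R3) = 0.0005556 S between n1,n0
  Y(R4) = 0.06173 S between n4,n1
  Y(R5) = 0.3690 S between n3,n0
  Y(R6) = 0.0002688 S between n4,n1
  Y(R7) = 0.1613 S between n4,n2
  Y(R8) = 0.009434 S between n0,n2
  Y(R9) = 0.6410 S between n0,n1
  Y(R10) = 0.05464 S between n4,n0
  Idrv: injects 0.011 A into n1 (from n2)
Assemble and solve the 4×4 MNA system:
  V(n1)=0.01247  V(n2)=-0.09804  V(n3)=-0.01386  V(n4)=-0.03591

R_eq = 10.05 Ω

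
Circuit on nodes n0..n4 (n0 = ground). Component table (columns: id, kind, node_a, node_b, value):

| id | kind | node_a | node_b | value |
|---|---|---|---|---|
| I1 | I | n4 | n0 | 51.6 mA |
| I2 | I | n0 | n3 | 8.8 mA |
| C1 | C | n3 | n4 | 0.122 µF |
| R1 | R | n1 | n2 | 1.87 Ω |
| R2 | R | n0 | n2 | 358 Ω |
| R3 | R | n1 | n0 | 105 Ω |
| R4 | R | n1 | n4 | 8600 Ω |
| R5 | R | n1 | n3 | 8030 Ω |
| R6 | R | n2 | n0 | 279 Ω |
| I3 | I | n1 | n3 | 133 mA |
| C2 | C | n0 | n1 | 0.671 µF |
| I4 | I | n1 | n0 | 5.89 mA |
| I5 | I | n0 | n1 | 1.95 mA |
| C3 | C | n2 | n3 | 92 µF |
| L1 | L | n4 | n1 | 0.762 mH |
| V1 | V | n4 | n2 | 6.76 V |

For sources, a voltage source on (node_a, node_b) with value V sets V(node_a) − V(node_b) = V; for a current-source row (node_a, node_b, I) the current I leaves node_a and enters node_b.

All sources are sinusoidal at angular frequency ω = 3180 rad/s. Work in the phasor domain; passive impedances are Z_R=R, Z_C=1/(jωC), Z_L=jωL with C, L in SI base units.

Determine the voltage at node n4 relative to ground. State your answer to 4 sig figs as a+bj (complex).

Apply KCL at each of the 4 non-ground nodes and solve the resulting linear system.
Node n1: branches {R1, R3, R4, R5, I3, C2, I4, I5, L1} → V_1 = -2.131-1.061j
Node n2: branches {R1, R2, R6, C3, V1} → V_2 = -4.501+2.298j
Node n3: branches {I2, C1, R5, I3, C3} → V_3 = -4.494+1.813j
Node n4: branches {I1, C1, R4, L1, V1} → V_4 = 2.259+2.298j
Source currents: i(V1)=-1.438+1.809j

2.259+2.298j V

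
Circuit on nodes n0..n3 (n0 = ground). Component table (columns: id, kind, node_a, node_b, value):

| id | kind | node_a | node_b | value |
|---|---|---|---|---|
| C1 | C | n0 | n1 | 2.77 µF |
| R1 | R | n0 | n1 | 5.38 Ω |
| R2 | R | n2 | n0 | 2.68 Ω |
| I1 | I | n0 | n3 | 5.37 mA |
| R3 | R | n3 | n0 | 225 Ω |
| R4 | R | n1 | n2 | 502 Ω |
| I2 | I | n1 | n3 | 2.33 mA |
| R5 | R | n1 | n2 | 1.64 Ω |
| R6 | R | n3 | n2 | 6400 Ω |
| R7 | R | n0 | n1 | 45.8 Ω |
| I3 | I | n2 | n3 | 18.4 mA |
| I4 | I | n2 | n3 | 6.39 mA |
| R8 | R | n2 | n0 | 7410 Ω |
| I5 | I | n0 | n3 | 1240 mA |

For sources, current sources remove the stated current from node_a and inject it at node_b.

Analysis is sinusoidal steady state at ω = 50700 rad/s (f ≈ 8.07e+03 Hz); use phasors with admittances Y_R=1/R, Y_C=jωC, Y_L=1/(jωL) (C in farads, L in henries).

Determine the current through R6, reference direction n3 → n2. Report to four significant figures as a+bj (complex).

Apply KCL at each of the 3 non-ground nodes and solve the resulting linear system.
Node n1: branches {C1, R1, R4, I2, R5, R7} → V_1 = 0.01881-0.006009j
Node n2: branches {R2, R4, R5, R6, I3, I4, R8} → V_2 = 0.03038-0.003731j
Node n3: branches {I1, R3, I2, R6, I3, I4, I5} → V_3 = 276.6-0.0001267j

0.04321+5.632e-07j A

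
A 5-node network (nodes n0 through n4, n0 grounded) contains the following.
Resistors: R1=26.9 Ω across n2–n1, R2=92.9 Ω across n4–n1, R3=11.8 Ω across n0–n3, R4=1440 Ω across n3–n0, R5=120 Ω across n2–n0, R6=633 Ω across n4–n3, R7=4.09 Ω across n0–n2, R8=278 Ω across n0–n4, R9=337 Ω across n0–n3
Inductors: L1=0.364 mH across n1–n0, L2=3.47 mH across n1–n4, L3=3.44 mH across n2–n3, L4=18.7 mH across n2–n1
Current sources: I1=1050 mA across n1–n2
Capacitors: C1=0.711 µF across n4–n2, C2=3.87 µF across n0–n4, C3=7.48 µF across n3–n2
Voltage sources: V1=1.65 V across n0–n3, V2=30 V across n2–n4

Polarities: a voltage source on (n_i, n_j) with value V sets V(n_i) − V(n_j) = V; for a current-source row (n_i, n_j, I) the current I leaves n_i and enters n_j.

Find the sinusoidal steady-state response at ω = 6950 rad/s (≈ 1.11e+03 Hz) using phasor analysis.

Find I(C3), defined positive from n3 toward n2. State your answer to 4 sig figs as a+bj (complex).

-0.06829-0.3067j A

Apply KCL at each of the 4 non-ground nodes and solve the resulting linear system.
Node n1: branches {R1, R2, L1, I1, L2, L4} → V_1 = -2.458-2.511j
Node n2: branches {R1, I1, C1, R5, R7, C3, L3, L4, V2} → V_2 = 4.250-1.314j
Node n3: branches {R3, R4, R6, C3, R9, L3, V1} → V_3 = -1.650+0.000j
Node n4: branches {R2, C1, L2, C2, R6, R8, V2} → V_4 = -25.75-1.314j
Source currents: i(V1)=-0.1211-0.05786j, i(V2)=-0.2964+0.1311j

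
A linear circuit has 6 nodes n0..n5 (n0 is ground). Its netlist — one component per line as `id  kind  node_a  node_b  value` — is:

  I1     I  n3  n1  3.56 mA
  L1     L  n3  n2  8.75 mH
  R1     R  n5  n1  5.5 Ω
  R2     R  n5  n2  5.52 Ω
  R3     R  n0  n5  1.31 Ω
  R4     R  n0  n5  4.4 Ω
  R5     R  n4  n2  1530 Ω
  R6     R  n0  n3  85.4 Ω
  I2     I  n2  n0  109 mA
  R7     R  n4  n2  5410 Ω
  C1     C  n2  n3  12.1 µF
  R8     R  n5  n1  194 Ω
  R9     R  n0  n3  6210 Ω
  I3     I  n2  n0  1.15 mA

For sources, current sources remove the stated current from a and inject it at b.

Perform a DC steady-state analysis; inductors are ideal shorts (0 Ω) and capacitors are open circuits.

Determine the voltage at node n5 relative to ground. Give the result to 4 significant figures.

-0.1030 V

Element admittances at DC:
  I1: injects 0.00356 A into n1 (from n3)
  L1: short n3↔n2 (DC inductor)
  Y(R1) = 0.1818 S between n5,n1
  Y(R2) = 0.1812 S between n5,n2
  Y(R3) = 0.7634 S between n0,n5
  Y(R4) = 0.2273 S between n0,n5
  Y(R5) = 0.0006536 S between n4,n2
  Y(R6) = 0.01171 S between n0,n3
  I2: injects 0.109 A into n0 (from n2)
  Y(R7) = 0.0001848 S between n4,n2
  Y(C1) = 0.000 S between n2,n3
  Y(R8) = 0.005155 S between n5,n1
  Y(R9) = 0.0001610 S between n0,n3
  I3: injects 0.00115 A into n0 (from n2)
Assemble and solve the 6×6 MNA system:
  V(n1)=-0.08393  V(n2)=-0.6857  V(n3)=-0.6857  V(n4)=-0.6857  V(n5)=-0.1030
  i(L1)=0.004580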